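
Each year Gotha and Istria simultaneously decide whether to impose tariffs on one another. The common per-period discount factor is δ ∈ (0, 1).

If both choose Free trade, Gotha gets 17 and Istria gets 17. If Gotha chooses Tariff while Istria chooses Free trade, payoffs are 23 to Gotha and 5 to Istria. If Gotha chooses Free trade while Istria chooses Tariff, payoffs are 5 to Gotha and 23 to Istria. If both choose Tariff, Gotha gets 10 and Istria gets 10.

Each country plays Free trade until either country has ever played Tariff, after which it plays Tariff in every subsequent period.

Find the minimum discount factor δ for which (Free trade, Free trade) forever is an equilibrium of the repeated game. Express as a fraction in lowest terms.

Under grim trigger the critical discount factor is (T−C)/(T−P) with T = 23, C = 17, P = 10.
δ* = (23−17)/(23−10) = 6/13.

6/13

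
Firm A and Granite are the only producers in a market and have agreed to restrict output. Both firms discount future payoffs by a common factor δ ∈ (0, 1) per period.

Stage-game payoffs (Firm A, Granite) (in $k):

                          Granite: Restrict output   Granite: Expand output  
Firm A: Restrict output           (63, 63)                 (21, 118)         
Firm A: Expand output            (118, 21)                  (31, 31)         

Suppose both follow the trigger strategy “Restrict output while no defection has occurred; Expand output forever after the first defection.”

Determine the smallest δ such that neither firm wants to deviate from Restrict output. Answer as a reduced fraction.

55/87

Cooperation forever yields 63 each period: 63/(1−δ).
Deviating yields 118 once, then 31 forever: 118 + 31δ/(1−δ).
No profitable deviation requires 63/(1−δ) ≥ 118 + 31δ/(1−δ).
Multiplying by (1−δ): 63 ≥ 118(1−δ) + 31δ = 118 − 87δ.
So 87δ ≥ 55, i.e. δ ≥ 55/87.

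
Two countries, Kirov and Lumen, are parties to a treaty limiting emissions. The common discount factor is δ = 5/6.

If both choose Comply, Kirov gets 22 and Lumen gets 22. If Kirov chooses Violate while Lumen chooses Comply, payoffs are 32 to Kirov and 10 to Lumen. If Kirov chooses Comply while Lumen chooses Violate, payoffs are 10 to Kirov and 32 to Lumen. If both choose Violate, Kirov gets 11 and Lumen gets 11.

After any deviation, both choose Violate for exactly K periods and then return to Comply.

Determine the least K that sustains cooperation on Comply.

2

No profitable deviation requires (22−11)(δ+…+δ^K) ≥ 32−22, i.e. δ+…+δ^K ≥ 10/11 ≈ 0.9091.
With δ = 5/6, the partial sums are K=1: 0.8333, K=2: 1.5278.
K = 2 is the first length at which the sum reaches 0.9091.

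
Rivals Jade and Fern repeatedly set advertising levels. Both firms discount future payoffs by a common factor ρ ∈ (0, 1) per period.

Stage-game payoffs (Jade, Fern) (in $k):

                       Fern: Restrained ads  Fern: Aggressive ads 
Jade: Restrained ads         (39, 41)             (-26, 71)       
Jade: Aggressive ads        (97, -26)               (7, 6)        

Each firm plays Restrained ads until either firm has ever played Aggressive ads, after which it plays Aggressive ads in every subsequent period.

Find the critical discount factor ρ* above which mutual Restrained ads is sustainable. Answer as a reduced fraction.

Jade's threshold: (97−39)/(97−7) = 29/45.
Fern's threshold: (71−41)/(71−6) = 6/13.
29/45 > 6/13, so Jade binds and ρ* = 29/45.

29/45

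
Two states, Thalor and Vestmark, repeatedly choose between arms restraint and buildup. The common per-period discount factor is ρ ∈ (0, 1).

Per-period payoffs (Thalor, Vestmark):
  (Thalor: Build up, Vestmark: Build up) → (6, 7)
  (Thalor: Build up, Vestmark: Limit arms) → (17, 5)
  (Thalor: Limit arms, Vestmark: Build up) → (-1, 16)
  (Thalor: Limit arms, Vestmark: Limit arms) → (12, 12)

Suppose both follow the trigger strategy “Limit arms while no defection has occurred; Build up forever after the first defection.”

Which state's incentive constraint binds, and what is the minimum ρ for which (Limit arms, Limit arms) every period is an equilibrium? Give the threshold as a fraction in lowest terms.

Thalor; ρ ≥ 5/11

Thalor's threshold: (17−12)/(17−6) = 5/11.
Vestmark's threshold: (16−12)/(16−7) = 4/9.
5/11 > 4/9, so Thalor binds and ρ* = 5/11.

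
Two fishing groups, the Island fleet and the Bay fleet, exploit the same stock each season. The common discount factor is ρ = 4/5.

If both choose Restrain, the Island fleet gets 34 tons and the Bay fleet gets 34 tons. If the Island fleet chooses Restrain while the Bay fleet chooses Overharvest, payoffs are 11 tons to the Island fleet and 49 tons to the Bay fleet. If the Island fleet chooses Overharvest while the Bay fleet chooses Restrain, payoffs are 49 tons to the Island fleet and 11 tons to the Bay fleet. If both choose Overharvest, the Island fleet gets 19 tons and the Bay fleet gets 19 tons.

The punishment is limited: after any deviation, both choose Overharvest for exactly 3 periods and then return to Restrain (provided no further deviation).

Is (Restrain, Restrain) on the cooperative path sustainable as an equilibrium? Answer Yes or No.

Yes

A one-shot deviation gives 49 now, then 19 for 3 periods, then back to 34.
Gain from deviating: (49−34) today; loss: (34−19) in each of the next 3 periods.
No-deviation condition: (34−19)(ρ+…+ρ^3) ≥ 49−34, i.e. ρ+…+ρ^3 ≥ 1.
At ρ = 4/5: ρ+…+ρ^3 = 1.9520 ≥ 1.0000.
So cooperation is sustainable.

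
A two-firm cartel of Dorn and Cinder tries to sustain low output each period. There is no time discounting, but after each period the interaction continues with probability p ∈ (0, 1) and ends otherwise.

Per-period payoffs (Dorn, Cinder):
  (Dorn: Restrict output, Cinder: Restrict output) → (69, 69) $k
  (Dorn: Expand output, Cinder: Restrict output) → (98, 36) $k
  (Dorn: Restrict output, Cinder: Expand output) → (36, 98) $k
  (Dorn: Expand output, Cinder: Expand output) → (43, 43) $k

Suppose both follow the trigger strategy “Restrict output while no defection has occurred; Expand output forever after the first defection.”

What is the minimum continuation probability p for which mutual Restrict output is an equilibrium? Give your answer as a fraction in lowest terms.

With no time discounting, the continuation probability p plays the role of the discount factor.
Grim-trigger IC: 69/(1−p) ≥ 98 + 43p/(1−p) ⇒ p ≥ (98−69)/(98−43) = 29/55.

29/55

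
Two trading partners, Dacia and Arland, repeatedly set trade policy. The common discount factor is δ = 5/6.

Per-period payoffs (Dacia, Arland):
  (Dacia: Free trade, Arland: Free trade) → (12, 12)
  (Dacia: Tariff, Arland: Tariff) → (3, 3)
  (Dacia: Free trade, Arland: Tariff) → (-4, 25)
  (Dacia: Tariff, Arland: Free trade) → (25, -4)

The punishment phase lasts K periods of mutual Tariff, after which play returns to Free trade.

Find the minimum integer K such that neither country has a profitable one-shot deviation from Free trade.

2

No profitable deviation requires (12−3)(δ+…+δ^K) ≥ 25−12, i.e. δ+…+δ^K ≥ 13/9 ≈ 1.4444.
With δ = 5/6, the partial sums are K=1: 0.8333, K=2: 1.5278.
K = 2 is the first length at which the sum reaches 1.4444.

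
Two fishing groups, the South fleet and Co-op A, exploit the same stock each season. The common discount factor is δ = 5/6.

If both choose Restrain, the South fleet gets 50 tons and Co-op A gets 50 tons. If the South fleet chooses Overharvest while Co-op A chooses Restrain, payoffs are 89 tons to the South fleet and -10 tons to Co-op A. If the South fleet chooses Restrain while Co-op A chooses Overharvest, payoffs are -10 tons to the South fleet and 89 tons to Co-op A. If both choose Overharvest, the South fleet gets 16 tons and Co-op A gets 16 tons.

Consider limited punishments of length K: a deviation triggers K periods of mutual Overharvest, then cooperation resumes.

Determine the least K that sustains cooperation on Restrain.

2

IC: δ(1−δ^K)/(1−δ) ≥ (89−50)/(50−16) = 39/34.
With δ = 5/6: need 1 − δ^K ≥ 39/34·(1−5/6)/(5/6), i.e. δ^K ≤ 0.7706.
Since (5/6)^1 = 0.8333 and (5/6)^2 = 0.6944, the smallest such K is 2.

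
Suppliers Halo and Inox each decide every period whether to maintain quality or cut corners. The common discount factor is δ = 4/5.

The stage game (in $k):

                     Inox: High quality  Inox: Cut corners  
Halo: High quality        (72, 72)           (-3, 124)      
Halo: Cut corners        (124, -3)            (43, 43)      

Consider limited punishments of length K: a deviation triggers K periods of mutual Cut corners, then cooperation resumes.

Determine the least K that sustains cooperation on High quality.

3

No profitable deviation requires (72−43)(δ+…+δ^K) ≥ 124−72, i.e. δ+…+δ^K ≥ 52/29 ≈ 1.7931.
With δ = 4/5, the partial sums are K=1: 0.8000, K=2: 1.4400, K=3: 1.9520.
K = 3 is the first length at which the sum reaches 1.7931.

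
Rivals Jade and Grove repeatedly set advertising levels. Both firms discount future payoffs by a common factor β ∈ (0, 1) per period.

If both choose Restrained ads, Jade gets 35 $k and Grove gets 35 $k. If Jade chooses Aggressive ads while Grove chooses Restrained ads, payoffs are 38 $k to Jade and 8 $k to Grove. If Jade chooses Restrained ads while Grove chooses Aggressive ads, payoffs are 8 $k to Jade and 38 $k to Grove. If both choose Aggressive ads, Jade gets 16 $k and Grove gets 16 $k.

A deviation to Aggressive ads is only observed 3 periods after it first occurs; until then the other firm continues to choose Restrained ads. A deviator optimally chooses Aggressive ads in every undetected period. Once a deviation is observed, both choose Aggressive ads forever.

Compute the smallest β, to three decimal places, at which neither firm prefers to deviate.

A deviator earns 38 for 3 periods, then 16 forever; cooperating earns 35 forever. Multiplying the IC by (1−β):
35 ≥ 38(1−β^3) + 16β^3, so 22·β^3 ≥ 3 and β^3 ≥ 3/22.
β ≥ (3/22)^(1/3) ≈ 0.515.

0.515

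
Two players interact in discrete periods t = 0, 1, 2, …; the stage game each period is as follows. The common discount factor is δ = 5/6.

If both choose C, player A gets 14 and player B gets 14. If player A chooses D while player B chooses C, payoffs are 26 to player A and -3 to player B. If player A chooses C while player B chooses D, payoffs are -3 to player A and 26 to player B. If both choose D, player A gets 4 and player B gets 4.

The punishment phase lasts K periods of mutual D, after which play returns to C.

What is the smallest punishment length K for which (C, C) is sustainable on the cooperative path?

Need Σ_{k=1}^{K} δ^k ≥ (26−14)/(14−4) = 1.2000 at δ = 5/6.
At K = 1 the sum is 0.8333 < 1.2000; at K = 2 it is 1.5278 ≥ 1.2000.
So the minimum punishment length is K = 2.

2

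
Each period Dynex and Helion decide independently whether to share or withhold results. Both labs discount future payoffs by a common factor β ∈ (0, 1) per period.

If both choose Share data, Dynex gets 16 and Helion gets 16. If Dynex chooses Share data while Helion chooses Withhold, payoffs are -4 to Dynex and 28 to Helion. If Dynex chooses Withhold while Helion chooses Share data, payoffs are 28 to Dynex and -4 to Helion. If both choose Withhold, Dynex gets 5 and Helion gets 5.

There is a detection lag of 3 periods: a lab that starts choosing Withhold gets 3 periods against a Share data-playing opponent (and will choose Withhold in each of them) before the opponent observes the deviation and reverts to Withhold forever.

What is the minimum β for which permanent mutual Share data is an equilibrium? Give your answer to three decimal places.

0.805

The best deviation is to choose Withhold for all 3 undetected periods, earning 28 each, then 5 forever once detected.
Deviation value: 28(1−β^3)/(1−β) + 5β^3/(1−β); cooperation value: 16/(1−β).
IC: 16 ≥ 28(1−β^3) + 5β^3 = 28 − 23β^3.
So β^3 ≥ 12/23, giving β ≥ (12/23)^(1/3) ≈ 0.805.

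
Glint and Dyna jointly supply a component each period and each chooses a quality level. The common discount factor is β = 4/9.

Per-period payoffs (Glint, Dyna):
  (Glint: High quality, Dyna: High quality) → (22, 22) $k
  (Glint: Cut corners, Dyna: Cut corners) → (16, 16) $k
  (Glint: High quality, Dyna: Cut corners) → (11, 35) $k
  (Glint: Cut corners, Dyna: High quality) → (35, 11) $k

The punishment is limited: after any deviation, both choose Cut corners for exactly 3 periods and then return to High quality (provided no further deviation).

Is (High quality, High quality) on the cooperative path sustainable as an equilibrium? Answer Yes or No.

A one-shot deviation gives 35 now, then 16 for 3 periods, then back to 22.
Gain from deviating: (35−22) today; loss: (22−16) in each of the next 3 periods.
No-deviation condition: (22−16)(β+…+β^3) ≥ 35−22, i.e. β+…+β^3 ≥ 13/6.
At β = 4/9: β+…+β^3 = 0.7298 < 2.1667.
So cooperation is not sustainable.

No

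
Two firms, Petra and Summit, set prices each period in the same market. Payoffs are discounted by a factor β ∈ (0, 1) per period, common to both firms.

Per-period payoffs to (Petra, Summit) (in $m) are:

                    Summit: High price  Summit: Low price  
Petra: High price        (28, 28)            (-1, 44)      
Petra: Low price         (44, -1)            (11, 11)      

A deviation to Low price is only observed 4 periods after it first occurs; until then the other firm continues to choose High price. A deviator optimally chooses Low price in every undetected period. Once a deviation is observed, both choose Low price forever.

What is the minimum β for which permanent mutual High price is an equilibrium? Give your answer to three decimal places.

0.834

The best deviation is to choose Low price for all 4 undetected periods, earning 44 each, then 11 forever once detected.
Deviation value: 44(1−β^4)/(1−β) + 11β^4/(1−β); cooperation value: 28/(1−β).
IC: 28 ≥ 44(1−β^4) + 11β^4 = 44 − 33β^4.
So β^4 ≥ 16/33, giving β ≥ (16/33)^(1/4) ≈ 0.834.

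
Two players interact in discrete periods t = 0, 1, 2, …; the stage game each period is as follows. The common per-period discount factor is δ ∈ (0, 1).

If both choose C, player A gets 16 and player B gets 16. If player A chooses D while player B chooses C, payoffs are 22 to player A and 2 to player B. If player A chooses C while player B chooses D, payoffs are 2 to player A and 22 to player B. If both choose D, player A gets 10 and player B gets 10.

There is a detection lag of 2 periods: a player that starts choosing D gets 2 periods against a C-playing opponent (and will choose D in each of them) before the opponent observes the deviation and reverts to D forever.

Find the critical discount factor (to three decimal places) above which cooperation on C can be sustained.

The best deviation is to choose D for all 2 undetected periods, earning 22 each, then 10 forever once detected.
Deviation value: 22(1−δ^2)/(1−δ) + 10δ^2/(1−δ); cooperation value: 16/(1−δ).
IC: 16 ≥ 22(1−δ^2) + 10δ^2 = 22 − 12δ^2.
So δ^2 ≥ 6/12 = 1/2, giving δ ≥ (1/2)^(1/2) ≈ 0.707.

0.707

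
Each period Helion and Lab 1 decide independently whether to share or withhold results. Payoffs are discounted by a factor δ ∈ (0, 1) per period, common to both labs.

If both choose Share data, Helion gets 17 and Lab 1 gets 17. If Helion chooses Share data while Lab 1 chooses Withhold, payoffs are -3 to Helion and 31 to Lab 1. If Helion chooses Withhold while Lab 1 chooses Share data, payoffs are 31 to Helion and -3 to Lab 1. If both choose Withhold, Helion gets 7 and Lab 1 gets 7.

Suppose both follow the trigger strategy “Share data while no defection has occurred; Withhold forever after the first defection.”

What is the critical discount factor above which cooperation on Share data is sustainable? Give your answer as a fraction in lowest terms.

7/12

17/(1−δ) ≥ 31 + 7δ/(1−δ)
17 ≥ 31 − 24δ
δ ≥ 14/24 = 7/12.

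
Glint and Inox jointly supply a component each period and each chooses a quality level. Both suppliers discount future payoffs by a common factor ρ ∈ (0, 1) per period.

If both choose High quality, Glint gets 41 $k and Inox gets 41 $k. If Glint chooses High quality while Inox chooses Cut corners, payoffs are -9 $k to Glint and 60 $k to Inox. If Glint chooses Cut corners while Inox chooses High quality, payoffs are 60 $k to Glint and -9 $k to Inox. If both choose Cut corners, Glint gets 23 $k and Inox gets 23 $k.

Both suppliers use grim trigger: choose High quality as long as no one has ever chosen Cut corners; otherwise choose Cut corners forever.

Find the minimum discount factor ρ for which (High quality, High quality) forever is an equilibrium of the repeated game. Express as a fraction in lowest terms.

19/37

One-period gain from deviating is 60 − 41 = 19. The loss is 41 − 23 = 18 in every subsequent period, with present value 18·ρ/(1−ρ).
Deviation is unprofitable when 18·ρ/(1−ρ) ≥ 19, i.e. ρ/(1−ρ) ≥ 19/18.
Equivalently ρ ≥ 19/(19+18) = 19/37.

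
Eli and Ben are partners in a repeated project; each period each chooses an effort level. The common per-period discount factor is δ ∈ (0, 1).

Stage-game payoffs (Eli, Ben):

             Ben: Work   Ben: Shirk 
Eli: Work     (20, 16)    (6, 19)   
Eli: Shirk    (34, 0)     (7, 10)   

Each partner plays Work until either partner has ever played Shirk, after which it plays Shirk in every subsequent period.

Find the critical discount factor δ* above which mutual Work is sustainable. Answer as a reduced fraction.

Eli: cooperation gives 20 each period; deviation gives 34 once then 7 forever.
  20/(1−δ) ≥ 34 + 7δ/(1−δ) ⇒ δ ≥ 14/27.
Ben: cooperation gives 16 each period; deviation gives 19 once then 10 forever.
  δ ≥ 3/9 = 1/3.
Both must hold, so the binding constraint is Eli's: δ ≥ 14/27.

14/27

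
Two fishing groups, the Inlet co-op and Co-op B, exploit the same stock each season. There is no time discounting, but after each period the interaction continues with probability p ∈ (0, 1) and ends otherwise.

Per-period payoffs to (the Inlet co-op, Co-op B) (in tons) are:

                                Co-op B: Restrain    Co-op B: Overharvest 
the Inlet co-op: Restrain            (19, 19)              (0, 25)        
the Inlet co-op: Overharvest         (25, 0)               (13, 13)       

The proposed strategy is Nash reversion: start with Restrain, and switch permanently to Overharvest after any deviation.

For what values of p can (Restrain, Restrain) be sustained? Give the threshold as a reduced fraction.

1/2

Expected cooperation value is 19 + p·19 + p²·19 + … = 19/(1−p); deviation gives 25 + p·13/(1−p).
19 ≥ 25(1−p) + 13p ⇒ 12p ≥ 6 ⇒ p ≥ 6/12 = 1/2.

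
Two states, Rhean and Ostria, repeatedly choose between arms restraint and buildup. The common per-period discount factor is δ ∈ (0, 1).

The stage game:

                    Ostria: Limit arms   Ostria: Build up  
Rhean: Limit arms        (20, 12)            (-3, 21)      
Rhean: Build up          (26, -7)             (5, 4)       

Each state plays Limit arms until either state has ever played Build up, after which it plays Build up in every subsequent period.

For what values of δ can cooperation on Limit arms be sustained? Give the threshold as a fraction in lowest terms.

Rhean: cooperation gives 20 each period; deviation gives 26 once then 5 forever.
  20/(1−δ) ≥ 26 + 5δ/(1−δ) ⇒ δ ≥ 6/21 = 2/7.
Ostria: cooperation gives 12 each period; deviation gives 21 once then 4 forever.
  δ ≥ 9/17.
Both must hold, so the binding constraint is Ostria's: δ ≥ 9/17.

9/17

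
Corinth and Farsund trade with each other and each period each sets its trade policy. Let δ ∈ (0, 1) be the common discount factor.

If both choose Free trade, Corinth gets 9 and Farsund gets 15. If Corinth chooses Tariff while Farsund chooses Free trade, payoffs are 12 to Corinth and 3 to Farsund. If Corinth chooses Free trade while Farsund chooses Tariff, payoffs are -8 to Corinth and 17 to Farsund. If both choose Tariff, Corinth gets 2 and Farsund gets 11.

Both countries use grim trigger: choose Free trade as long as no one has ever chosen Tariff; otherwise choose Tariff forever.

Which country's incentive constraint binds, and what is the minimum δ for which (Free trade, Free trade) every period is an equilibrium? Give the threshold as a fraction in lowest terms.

Farsund; δ ≥ 1/3

Corinth's threshold: (12−9)/(12−2) = 3/10.
Farsund's threshold: (17−15)/(17−11) = 1/3.
3/10 < 1/3, so Farsund binds and δ* = 1/3.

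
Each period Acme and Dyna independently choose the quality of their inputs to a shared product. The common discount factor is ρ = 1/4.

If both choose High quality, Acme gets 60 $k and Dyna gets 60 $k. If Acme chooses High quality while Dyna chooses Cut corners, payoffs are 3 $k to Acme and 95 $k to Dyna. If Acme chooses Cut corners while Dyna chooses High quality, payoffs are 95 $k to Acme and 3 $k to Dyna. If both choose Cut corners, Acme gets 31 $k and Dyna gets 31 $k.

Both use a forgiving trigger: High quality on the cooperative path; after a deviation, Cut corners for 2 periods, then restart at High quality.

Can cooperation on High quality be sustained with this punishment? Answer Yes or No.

No

Comparing payoff streams over the 3 periods until play realigns: cooperate → 60(1+ρ+…+ρ^2); deviate → 95 + 31(ρ+…+ρ^2).
Cooperation is sustained iff (60−31)(ρ+…+ρ^2) ≥ 95−60.
ρ+…+ρ^2 = 1/4·(1−(1/4)^2)/(1−1/4) = 0.3125, and (95−60)/(60−31) = 1.2069.
0.3125 < 1.2069, so cooperation is not sustainable.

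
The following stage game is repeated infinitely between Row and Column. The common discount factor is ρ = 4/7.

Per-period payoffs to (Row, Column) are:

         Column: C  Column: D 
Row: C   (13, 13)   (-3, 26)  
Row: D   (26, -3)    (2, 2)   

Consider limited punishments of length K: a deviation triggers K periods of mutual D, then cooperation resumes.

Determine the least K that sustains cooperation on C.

No profitable deviation requires (13−2)(ρ+…+ρ^K) ≥ 26−13, i.e. ρ+…+ρ^K ≥ 13/11 ≈ 1.1818.
With ρ = 4/7, the partial sums are K=1: 0.5714, K=2: 0.8980, K=3: 1.0845, K=4: 1.1912.
K = 4 is the first length at which the sum reaches 1.1818.

4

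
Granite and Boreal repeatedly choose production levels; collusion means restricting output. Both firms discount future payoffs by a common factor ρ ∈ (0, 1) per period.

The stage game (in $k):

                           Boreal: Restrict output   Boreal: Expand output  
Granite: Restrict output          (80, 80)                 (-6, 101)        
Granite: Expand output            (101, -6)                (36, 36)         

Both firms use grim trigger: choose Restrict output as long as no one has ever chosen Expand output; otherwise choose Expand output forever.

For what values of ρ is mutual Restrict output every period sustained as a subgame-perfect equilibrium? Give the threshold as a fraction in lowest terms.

80/(1−ρ) ≥ 101 + 36ρ/(1−ρ)
80 ≥ 101 − 65ρ
ρ ≥ 21/65.

21/65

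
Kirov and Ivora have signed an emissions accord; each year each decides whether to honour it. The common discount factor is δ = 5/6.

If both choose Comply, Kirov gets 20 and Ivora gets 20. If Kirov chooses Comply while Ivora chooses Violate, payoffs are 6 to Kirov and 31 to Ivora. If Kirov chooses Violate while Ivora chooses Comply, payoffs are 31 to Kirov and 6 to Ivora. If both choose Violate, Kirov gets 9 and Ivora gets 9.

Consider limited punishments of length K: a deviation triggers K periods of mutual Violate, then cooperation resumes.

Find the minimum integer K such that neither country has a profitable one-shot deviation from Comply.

2

Need Σ_{k=1}^{K} δ^k ≥ (31−20)/(20−9) = 1.0000 at δ = 5/6.
At K = 1 the sum is 0.8333 < 1.0000; at K = 2 it is 1.5278 ≥ 1.0000.
So the minimum punishment length is K = 2.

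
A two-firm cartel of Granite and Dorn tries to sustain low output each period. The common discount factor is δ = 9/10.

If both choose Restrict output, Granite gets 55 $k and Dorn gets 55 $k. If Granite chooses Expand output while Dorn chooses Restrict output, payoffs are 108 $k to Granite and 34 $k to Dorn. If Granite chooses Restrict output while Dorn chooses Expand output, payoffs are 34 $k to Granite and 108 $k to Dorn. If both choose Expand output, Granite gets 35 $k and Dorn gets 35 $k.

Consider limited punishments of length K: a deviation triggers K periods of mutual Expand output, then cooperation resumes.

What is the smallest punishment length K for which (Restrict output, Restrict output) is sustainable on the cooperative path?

4

IC: δ(1−δ^K)/(1−δ) ≥ (108−55)/(55−35) = 53/20.
With δ = 9/10: need 1 − δ^K ≥ 53/20·(1−9/10)/(9/10), i.e. δ^K ≤ 0.7056.
Since (9/10)^3 = 0.7290 and (9/10)^4 = 0.6561, the smallest such K is 4.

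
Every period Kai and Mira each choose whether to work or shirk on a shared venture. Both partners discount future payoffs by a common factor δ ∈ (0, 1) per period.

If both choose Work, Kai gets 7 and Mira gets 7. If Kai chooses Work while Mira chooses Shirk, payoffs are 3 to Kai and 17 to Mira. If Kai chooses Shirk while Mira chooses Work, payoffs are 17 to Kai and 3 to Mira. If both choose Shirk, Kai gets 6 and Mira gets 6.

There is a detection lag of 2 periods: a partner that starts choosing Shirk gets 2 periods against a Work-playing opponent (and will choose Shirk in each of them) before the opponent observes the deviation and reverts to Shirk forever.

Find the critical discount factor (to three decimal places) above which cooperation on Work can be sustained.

0.953

A deviator earns 17 for 2 periods, then 6 forever; cooperating earns 7 forever. Multiplying the IC by (1−δ):
7 ≥ 17(1−δ^2) + 6δ^2, so 11·δ^2 ≥ 10 and δ^2 ≥ 10/11.
δ ≥ (10/11)^(1/2) ≈ 0.953.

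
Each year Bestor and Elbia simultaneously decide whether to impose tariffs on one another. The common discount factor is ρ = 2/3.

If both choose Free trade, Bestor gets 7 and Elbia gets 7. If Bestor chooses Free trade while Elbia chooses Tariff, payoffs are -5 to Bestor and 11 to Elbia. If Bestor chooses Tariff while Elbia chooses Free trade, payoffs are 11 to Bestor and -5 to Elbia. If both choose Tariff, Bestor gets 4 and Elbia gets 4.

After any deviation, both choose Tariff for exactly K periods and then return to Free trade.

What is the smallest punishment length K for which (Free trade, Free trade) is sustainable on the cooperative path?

Need Σ_{k=1}^{K} ρ^k ≥ (11−7)/(7−4) = 1.3333 at ρ = 2/3.
At K = 2 the sum is 1.1111 < 1.3333; at K = 3 it is 1.4074 ≥ 1.3333.
So the minimum punishment length is K = 3.

3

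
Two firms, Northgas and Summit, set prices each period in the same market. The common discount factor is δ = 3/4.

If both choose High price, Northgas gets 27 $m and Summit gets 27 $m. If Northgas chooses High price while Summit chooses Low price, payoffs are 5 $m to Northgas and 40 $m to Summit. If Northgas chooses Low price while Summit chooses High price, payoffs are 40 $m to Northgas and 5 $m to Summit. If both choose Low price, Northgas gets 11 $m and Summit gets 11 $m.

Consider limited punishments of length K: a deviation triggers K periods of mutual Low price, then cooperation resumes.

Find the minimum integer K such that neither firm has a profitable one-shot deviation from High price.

Need Σ_{k=1}^{K} δ^k ≥ (40−27)/(27−11) = 0.8125 at δ = 3/4.
At K = 1 the sum is 0.7500 < 0.8125; at K = 2 it is 1.3125 ≥ 0.8125.
So the minimum punishment length is K = 2.

2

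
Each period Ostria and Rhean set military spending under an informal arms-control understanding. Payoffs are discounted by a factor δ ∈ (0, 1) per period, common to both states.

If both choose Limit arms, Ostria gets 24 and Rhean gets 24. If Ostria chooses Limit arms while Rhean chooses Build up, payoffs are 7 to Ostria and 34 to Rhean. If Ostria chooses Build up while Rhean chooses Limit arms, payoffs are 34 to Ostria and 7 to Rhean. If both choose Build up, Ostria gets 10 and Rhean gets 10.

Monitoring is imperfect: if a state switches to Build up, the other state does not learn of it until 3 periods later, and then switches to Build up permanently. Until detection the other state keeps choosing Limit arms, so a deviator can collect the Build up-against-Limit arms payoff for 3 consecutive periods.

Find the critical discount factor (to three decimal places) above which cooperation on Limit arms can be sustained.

0.747

Deviating for the 3 undetected periods gains 34−24 = 10 per period over cooperation, then loses 24−10 = 14 per period forever once punishment starts.
Gain: 10(1 + δ + … + δ^2); loss: 14·δ^3/(1−δ).
No profitable deviation ⇔ 10(1−δ^3) ≤ 14·δ^3, i.e. δ^3 ≥ 10/(10+14) = 5/12.
Hence δ ≥ (5/12)^(1/3) ≈ 0.747.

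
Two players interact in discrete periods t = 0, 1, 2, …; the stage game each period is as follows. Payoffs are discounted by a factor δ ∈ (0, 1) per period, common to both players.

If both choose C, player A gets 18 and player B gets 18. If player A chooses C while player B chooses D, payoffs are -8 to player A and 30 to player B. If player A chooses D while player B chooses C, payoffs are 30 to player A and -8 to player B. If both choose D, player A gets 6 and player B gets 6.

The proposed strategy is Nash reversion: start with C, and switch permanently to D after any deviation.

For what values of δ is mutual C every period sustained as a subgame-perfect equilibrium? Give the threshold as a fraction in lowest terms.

1/2

Under grim trigger the critical discount factor is (T−C)/(T−P) with T = 30, C = 18, P = 6.
δ* = (30−18)/(30−6) = 12/24 = 1/2.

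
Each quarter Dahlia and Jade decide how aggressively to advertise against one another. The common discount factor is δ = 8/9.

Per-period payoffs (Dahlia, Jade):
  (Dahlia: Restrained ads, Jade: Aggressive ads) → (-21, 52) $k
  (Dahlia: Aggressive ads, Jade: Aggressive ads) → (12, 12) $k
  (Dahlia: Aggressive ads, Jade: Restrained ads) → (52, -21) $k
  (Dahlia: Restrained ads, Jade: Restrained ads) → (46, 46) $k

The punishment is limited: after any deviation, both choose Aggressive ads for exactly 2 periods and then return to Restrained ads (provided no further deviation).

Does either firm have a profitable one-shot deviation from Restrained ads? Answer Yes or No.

No

IC: δ+…+δ^2 ≥ (52−46)/(46−12) = 3/17.
At δ = 8/9: partial sum = 1.6790 ≥ 0.1765. Cooperation sustainable.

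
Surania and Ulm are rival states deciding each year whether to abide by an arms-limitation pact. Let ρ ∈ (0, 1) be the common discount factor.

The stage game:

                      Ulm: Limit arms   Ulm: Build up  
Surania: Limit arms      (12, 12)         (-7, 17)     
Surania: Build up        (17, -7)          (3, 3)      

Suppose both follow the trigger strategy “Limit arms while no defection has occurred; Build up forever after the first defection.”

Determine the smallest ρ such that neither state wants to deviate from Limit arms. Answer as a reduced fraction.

5/14

One-period gain from deviating is 17 − 12 = 5. The loss is 12 − 3 = 9 in every subsequent period, with present value 9·ρ/(1−ρ).
Deviation is unprofitable when 9·ρ/(1−ρ) ≥ 5, i.e. ρ/(1−ρ) ≥ 5/9.
Equivalently ρ ≥ 5/(5+9) = 5/14.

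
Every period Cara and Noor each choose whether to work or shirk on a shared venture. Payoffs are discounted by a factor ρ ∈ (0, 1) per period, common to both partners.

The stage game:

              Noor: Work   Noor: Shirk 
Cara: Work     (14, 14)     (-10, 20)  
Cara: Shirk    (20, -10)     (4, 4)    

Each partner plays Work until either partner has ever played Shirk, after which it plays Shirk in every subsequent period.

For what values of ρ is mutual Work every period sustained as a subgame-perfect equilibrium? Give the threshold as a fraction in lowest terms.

One-period gain from deviating is 20 − 14 = 6. The loss is 14 − 4 = 10 in every subsequent period, with present value 10·ρ/(1−ρ).
Deviation is unprofitable when 10·ρ/(1−ρ) ≥ 6, i.e. ρ/(1−ρ) ≥ 3/5.
Equivalently ρ ≥ 6/(6+10) = 3/8.

3/8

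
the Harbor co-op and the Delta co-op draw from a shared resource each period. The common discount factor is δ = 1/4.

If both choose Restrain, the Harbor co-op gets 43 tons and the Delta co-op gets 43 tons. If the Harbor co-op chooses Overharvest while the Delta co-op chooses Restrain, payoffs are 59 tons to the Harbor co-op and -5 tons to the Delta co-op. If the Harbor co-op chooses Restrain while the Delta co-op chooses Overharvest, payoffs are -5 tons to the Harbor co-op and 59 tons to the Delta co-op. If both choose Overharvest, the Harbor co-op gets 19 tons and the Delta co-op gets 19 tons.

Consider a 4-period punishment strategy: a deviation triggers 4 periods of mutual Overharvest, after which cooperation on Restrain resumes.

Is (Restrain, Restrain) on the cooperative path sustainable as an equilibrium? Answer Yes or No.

No

A one-shot deviation gives 59 now, then 19 for 4 periods, then back to 43.
Gain from deviating: (59−43) today; loss: (43−19) in each of the next 4 periods.
No-deviation condition: (43−19)(δ+…+δ^4) ≥ 59−43, i.e. δ+…+δ^4 ≥ 2/3.
At δ = 1/4: δ+…+δ^4 = 0.3320 < 0.6667.
So cooperation is not sustainable.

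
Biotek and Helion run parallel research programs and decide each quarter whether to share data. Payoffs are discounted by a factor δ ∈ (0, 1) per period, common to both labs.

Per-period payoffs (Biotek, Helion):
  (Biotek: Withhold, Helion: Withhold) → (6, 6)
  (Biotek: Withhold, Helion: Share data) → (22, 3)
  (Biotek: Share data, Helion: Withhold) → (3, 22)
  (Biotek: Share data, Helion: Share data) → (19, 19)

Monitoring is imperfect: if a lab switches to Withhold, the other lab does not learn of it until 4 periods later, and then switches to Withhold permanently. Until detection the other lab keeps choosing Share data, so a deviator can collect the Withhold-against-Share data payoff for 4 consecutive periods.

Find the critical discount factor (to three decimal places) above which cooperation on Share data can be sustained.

0.658

The best deviation is to choose Withhold for all 4 undetected periods, earning 22 each, then 6 forever once detected.
Deviation value: 22(1−δ^4)/(1−δ) + 6δ^4/(1−δ); cooperation value: 19/(1−δ).
IC: 19 ≥ 22(1−δ^4) + 6δ^4 = 22 − 16δ^4.
So δ^4 ≥ 3/16, giving δ ≥ (3/16)^(1/4) ≈ 0.658.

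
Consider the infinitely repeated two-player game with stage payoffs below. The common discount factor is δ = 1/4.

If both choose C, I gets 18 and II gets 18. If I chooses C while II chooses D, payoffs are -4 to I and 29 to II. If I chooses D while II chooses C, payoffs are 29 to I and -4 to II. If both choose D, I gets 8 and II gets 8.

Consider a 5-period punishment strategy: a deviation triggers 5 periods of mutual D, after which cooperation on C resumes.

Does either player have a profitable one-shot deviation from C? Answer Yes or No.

Yes

Comparing payoff streams over the 6 periods until play realigns: cooperate → 18(1+δ+…+δ^5); deviate → 29 + 8(δ+…+δ^5).
Cooperation is sustained iff (18−8)(δ+…+δ^5) ≥ 29−18.
δ+…+δ^5 = 1/4·(1−(1/4)^5)/(1−1/4) = 0.3330, and (29−18)/(18−8) = 1.1000.
0.3330 < 1.1000, so cooperation is not sustainable.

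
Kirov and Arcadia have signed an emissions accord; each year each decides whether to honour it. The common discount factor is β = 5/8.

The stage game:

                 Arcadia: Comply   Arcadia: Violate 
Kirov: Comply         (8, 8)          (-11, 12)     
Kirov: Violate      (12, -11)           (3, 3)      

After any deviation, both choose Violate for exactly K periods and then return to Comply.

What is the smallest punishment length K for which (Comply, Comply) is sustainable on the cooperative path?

2

Need Σ_{k=1}^{K} β^k ≥ (12−8)/(8−3) = 0.8000 at β = 5/8.
At K = 1 the sum is 0.6250 < 0.8000; at K = 2 it is 1.0156 ≥ 0.8000.
So the minimum punishment length is K = 2.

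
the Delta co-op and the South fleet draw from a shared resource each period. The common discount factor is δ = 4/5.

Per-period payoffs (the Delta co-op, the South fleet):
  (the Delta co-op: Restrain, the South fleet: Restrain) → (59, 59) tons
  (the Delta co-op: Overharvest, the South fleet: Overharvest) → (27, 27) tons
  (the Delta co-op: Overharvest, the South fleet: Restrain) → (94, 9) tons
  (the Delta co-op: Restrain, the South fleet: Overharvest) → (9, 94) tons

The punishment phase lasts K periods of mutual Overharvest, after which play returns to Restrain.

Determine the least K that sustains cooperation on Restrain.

Need Σ_{k=1}^{K} δ^k ≥ (94−59)/(59−27) = 1.0938 at δ = 4/5.
At K = 1 the sum is 0.8000 < 1.0938; at K = 2 it is 1.4400 ≥ 1.0938.
So the minimum punishment length is K = 2.

2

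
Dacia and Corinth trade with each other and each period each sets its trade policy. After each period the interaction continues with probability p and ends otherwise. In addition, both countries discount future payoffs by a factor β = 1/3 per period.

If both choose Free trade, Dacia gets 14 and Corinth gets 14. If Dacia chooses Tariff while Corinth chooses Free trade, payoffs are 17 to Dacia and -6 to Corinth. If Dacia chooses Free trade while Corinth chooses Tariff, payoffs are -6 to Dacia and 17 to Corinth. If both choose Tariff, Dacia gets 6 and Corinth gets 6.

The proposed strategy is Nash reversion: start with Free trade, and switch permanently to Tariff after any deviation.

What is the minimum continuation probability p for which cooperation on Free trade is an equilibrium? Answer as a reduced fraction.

9/11

With continuation probability p and discount β, the effective per-period discount factor is βp.
Grim-trigger IC: βp ≥ (17−14)/(17−6) = 3/11.
So p ≥ (3/11)/(1/3) = 9/11.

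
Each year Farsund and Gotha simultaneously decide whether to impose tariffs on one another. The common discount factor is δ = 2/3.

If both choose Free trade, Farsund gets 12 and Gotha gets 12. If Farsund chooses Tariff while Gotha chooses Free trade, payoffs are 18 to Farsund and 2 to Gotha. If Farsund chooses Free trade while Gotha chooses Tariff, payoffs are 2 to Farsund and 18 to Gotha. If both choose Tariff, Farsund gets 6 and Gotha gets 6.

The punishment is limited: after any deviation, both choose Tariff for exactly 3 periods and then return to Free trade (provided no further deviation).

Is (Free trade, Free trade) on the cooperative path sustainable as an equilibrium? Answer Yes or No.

Yes

Comparing payoff streams over the 4 periods until play realigns: cooperate → 12(1+δ+…+δ^3); deviate → 18 + 6(δ+…+δ^3).
Cooperation is sustained iff (12−6)(δ+…+δ^3) ≥ 18−12.
δ+…+δ^3 = 2/3·(1−(2/3)^3)/(1−2/3) = 1.4074, and (18−12)/(12−6) = 1.0000.
1.4074 ≥ 1.0000, so cooperation is sustainable.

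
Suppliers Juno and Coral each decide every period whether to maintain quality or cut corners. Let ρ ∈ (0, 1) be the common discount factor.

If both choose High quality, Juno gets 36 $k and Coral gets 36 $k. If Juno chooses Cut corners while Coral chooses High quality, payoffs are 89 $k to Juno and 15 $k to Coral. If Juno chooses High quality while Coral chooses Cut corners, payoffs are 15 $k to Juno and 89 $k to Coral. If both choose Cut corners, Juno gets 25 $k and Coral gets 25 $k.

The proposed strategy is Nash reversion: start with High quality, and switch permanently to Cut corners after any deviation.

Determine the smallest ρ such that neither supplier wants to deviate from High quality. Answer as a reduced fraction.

Under grim trigger the critical discount factor is (T−C)/(T−P) with T = 89, C = 36, P = 25.
ρ* = (89−36)/(89−25) = 53/64.

53/64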